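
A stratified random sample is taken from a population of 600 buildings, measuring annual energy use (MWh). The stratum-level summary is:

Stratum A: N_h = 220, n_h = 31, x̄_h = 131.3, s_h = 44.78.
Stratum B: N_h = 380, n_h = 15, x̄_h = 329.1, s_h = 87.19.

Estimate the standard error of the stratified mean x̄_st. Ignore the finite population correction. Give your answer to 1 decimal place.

SE(x̄_st) ≈ 14.6

V̂(x̄_st) = Σ W_h² s_h²/n_h, with W_h = N_h/N and N = 600:
  stratum A: (220/600)²·44.78²/31 = 8.6966
  stratum B: (380/600)²·87.19²/15 = 203.286
V̂(x̄_st) = 211.982
SE(x̄_st) = √211.982 = 14.5596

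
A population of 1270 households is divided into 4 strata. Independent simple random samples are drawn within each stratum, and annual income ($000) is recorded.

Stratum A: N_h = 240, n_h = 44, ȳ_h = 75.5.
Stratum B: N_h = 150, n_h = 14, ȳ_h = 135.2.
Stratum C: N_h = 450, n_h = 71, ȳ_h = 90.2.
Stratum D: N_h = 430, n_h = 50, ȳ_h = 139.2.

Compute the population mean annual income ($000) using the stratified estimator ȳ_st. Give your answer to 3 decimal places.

N = Σ N_h = 1270. Stratum weights W_h = N_h/N.
ȳ_st = (240·75.5 + 150·135.2 + 450·90.2 + 430·139.2) / 1270 = 109.32756

ȳ_st ≈ 109.328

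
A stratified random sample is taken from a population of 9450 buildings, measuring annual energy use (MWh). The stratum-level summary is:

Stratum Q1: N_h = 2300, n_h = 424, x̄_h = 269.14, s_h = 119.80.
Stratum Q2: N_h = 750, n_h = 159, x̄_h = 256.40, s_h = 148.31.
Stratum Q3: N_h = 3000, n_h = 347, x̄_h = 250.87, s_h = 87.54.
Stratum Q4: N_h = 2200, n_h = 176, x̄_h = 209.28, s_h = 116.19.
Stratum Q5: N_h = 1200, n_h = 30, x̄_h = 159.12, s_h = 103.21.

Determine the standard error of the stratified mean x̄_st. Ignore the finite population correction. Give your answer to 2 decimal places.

V̂(x̄_st) = Σ W_h² s_h²/n_h, with W_h = N_h/N and N = 9450:
  stratum Q1: (2300/9450)²·119.80²/424 = 2.00512
  stratum Q2: (750/9450)²·148.31²/159 = 0.87137
  stratum Q3: (3000/9450)²·87.54²/347 = 2.22568
  stratum Q4: (2200/9450)²·116.19²/176 = 4.15725
  stratum Q5: (1200/9450)²·103.21²/30 = 5.7256
V̂(x̄_st) = 14.985
SE(x̄_st) = √14.985 = 3.87105

SE(x̄_st) ≈ 3.87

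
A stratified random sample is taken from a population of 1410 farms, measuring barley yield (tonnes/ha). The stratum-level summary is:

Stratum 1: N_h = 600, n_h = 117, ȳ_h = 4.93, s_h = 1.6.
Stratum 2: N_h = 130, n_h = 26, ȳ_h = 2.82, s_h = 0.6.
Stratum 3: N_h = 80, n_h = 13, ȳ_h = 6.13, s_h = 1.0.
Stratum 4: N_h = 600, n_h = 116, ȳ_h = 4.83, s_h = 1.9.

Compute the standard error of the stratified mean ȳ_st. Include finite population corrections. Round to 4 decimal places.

SE(ȳ_st) ≈ 0.0896

V̂(ȳ_st) = Σ W_h² (1 − n_h/N_h) s_h²/n_h, with W_h = N_h/N and N = 1410:
  stratum 1: (600/1410)²·(1 − 117/600)·1.6²/117 = 0.00318944
  stratum 2: (130/1410)²·(1 − 26/130)·0.6²/26 = 9.41603e-05
  stratum 3: (80/1410)²·(1 − 13/80)·1.0²/13 = 0.000207388
  stratum 4: (600/1410)²·(1 − 116/600)·1.9²/116 = 0.00454577
V̂(ȳ_st) = 0.00803676
SE(ȳ_st) = √0.00803676 = 0.089648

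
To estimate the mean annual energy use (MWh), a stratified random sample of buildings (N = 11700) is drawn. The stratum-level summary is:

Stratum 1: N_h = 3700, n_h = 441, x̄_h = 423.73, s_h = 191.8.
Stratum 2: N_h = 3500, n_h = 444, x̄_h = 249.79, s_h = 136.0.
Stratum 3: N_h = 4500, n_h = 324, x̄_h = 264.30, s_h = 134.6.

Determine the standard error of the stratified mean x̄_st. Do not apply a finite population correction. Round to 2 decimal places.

V̂(x̄_st) = Σ W_h² s_h²/n_h, with W_h = N_h/N and N = 11700:
  stratum 1: (3700/11700)²·191.8²/441 = 8.34239
  stratum 2: (3500/11700)²·136.0²/444 = 3.72786
  stratum 3: (4500/11700)²·134.6²/324 = 8.27177
V̂(x̄_st) = 20.342
SE(x̄_st) = √20.342 = 4.51021

SE(x̄_st) ≈ 4.51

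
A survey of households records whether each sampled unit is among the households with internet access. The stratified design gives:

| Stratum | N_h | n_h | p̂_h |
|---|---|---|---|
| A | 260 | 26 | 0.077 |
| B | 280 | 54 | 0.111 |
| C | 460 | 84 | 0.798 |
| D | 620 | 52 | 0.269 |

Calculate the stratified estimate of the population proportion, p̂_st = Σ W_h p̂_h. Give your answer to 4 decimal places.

p̂_st ≈ 0.3611

N = 1620; stratum weights W_h = N_h/N.
p̂_st = Σ W_h p̂_h = (260·0.077 + 280·0.111 + 460·0.798 + 620·0.269)/1620 = 0.36109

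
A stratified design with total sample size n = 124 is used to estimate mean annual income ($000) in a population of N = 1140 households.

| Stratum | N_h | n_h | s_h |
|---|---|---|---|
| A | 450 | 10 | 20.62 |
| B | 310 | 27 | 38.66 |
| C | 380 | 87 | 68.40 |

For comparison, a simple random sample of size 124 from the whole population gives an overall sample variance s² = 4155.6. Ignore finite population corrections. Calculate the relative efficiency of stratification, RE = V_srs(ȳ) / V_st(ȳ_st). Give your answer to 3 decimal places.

RE ≈ 2.008

V̂(ȳ_st) = Σ W_h² s_h²/n_h, with W_h = N_h/N and N = 1140:
  stratum A: (450/1140)²·20.62²/10 = 6.6251
  stratum B: (310/1140)²·38.66²/27 = 4.0933
  stratum C: (380/1140)²·68.40²/87 = 5.97517
V_st = 16.6936
V_srs = s²/n = 4155.6/124 = 33.5129
Relative efficiency = V_srs / V_st = 33.5129/16.6936 = 2.0075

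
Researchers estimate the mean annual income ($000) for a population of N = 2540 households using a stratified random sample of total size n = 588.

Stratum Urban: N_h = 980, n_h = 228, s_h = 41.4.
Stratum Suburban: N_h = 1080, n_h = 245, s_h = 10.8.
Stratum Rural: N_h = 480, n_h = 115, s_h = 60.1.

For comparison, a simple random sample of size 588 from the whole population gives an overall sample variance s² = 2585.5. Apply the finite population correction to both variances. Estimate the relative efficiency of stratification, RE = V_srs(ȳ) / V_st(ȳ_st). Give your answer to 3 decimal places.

RE ≈ 1.900

V̂(ȳ_st) = Σ W_h² (1 − n_h/N_h) s_h²/n_h, with W_h = N_h/N and N = 2540:
  stratum Urban: (980/2540)²·(1 − 228/980)·41.4²/228 = 0.858702
  stratum Suburban: (1080/2540)²·(1 − 245/1080)·10.8²/245 = 0.0665463
  stratum Rural: (480/2540)²·(1 − 115/480)·60.1²/115 = 0.852939
V_st = 1.77819
V_srs = (1 − 588/2540)·2585.5/588 = 3.3792
Relative efficiency = V_srs / V_st = 3.3792/1.77819 = 1.9004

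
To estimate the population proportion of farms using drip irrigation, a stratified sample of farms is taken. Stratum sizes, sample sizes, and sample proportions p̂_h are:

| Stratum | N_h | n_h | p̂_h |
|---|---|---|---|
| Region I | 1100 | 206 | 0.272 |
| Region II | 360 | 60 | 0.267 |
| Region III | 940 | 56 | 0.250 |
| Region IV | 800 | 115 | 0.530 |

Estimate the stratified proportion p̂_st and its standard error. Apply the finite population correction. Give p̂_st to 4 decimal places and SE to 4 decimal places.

N = 3200; stratum weights W_h = N_h/N.
p̂_st = Σ W_h p̂_h = (1100·0.272 + 360·0.267 + 940·0.250 + 800·0.530)/3200 = 0.32948
V̂(p̂_st) = Σ W_h² (1 − n_h/N_h) p̂_h(1−p̂_h)/(n_h−1):
  stratum Region I: (1100/3200)²·(1 − 206/1100)·0.272·0.728/205 = 9.27634e-05
  stratum Region II: (360/3200)²·(1 − 60/360)·0.267·0.733/59 = 3.49854e-05
  stratum Region III: (940/3200)²·(1 − 56/940)·0.250·0.750/55 = 0.000276642
  stratum Region IV: (800/3200)²·(1 − 115/800)·0.530·0.470/114 = 0.000116936
V̂(p̂_st) = 0.000521328; SE = √V̂ = 0.0228326

p̂_st ≈ 0.3295, SE ≈ 0.0228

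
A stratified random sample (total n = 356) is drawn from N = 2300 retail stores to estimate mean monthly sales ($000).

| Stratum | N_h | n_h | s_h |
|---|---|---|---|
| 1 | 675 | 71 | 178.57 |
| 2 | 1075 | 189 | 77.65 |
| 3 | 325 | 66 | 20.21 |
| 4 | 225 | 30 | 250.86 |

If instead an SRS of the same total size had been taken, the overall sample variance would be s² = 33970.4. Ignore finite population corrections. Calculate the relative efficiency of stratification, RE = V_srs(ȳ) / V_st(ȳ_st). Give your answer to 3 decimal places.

V̂(ȳ_st) = Σ W_h² s_h²/n_h, with W_h = N_h/N and N = 2300:
  stratum 1: (675/2300)²·178.57²/71 = 38.6821
  stratum 2: (1075/2300)²·77.65²/189 = 6.96919
  stratum 3: (325/2300)²·20.21²/66 = 0.123566
  stratum 4: (225/2300)²·250.86²/30 = 20.0748
V_st = 65.8497
V_srs = s²/n = 33970.4/356 = 95.4225
Relative efficiency = V_srs / V_st = 95.4225/65.8497 = 1.4491

RE ≈ 1.449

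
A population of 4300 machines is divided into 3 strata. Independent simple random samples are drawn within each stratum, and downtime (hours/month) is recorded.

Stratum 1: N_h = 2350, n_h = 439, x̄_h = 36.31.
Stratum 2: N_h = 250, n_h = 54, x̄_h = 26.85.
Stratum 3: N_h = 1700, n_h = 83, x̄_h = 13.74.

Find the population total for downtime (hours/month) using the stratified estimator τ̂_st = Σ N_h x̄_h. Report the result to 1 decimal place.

τ̂_st ≈ 115399.0

τ̂_st = Σ N_h x̄_h = 2350·36.31 + 250·26.85 + 1700·13.74 = 115399.0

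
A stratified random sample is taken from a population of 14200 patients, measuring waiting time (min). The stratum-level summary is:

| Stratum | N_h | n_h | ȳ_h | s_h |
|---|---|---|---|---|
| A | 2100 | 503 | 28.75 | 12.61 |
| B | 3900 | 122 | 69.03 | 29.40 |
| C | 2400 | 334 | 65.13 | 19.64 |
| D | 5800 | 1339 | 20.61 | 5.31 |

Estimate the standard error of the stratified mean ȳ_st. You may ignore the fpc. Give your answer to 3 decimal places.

V̂(ȳ_st) = Σ W_h² s_h²/n_h, with W_h = N_h/N and N = 14200:
  stratum A: (2100/14200)²·12.61²/503 = 0.00691392
  stratum B: (3900/14200)²·29.40²/122 = 0.534426
  stratum C: (2400/14200)²·19.64²/334 = 0.03299
  stratum D: (5800/14200)²·5.31²/1339 = 0.00351308
V̂(ȳ_st) = 0.577843
SE(ȳ_st) = √0.577843 = 0.76016

SE(ȳ_st) ≈ 0.760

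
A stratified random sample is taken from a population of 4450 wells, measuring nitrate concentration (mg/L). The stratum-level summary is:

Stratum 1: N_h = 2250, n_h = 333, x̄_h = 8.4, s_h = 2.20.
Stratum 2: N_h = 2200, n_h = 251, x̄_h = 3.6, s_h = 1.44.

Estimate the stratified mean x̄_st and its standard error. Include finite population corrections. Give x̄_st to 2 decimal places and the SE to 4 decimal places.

x̄_st = Σ W_h x̄_h = (2250·8.4 + 2200·3.6)/4450 = 6.02697
V̂(x̄_st) = Σ W_h² (1 − n_h/N_h) s_h²/n_h, with W_h = N_h/N and N = 4450:
  stratum 1: (2250/4450)²·(1 − 333/2250)·2.20²/333 = 0.00316582
  stratum 2: (2200/4450)²·(1 − 251/2200)·1.44²/251 = 0.00178882
V̂(x̄_st) = 0.00495463
SE(x̄_st) = √0.00495463 = 0.0703892

x̄_st ≈ 6.03, SE ≈ 0.0704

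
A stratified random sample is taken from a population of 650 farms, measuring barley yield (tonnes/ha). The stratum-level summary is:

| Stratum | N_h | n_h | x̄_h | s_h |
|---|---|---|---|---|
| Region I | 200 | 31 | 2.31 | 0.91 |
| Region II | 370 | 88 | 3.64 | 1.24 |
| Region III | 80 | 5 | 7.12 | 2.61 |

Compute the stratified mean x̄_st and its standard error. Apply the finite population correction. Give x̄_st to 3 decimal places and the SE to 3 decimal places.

x̄_st ≈ 3.659, SE ≈ 0.161

x̄_st = Σ W_h x̄_h = (200·2.31 + 370·3.64 + 80·7.12)/650 = 3.65908
V̂(x̄_st) = Σ W_h² (1 − n_h/N_h) s_h²/n_h, with W_h = N_h/N and N = 650:
  stratum Region I: (200/650)²·(1 − 31/200)·0.91²/31 = 0.00213703
  stratum Region II: (370/650)²·(1 − 88/370)·1.24²/88 = 0.00431504
  stratum Region III: (80/650)²·(1 − 5/80)·2.61²/5 = 0.019348
V̂(x̄_st) = 0.0258
SE(x̄_st) = √0.0258 = 0.160624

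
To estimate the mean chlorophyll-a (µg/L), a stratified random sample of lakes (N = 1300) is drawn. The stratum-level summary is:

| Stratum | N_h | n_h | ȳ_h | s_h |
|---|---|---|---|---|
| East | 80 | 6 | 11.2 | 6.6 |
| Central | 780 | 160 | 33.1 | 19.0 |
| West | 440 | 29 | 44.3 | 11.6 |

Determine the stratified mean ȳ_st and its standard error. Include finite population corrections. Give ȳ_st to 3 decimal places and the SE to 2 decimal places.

ȳ_st ≈ 35.543, SE ≈ 1.08

ȳ_st = Σ W_h ȳ_h = (80·11.2 + 780·33.1 + 440·44.3)/1300 = 35.54308
V̂(ȳ_st) = Σ W_h² (1 − n_h/N_h) s_h²/n_h, with W_h = N_h/N and N = 1300:
  stratum East: (80/1300)²·(1 − 6/80)·6.6²/6 = 0.0254315
  stratum Central: (780/1300)²·(1 − 160/780)·19.0²/160 = 0.645635
  stratum West: (440/1300)²·(1 − 29/440)·11.6²/29 = 0.496507
V̂(ȳ_st) = 1.16757
SE(ȳ_st) = √1.16757 = 1.08054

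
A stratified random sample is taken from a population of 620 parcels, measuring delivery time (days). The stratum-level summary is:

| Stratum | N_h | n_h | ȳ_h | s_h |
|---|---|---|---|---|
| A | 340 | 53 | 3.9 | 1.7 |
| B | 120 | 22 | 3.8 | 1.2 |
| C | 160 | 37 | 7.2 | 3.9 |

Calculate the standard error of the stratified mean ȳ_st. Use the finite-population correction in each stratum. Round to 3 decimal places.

V̂(ȳ_st) = Σ W_h² (1 − n_h/N_h) s_h²/n_h, with W_h = N_h/N and N = 620:
  stratum A: (340/620)²·(1 − 53/340)·1.7²/53 = 0.013842
  stratum B: (120/620)²·(1 − 22/120)·1.2²/22 = 0.00200246
  stratum C: (160/620)²·(1 − 37/160)·3.9²/37 = 0.021046
V̂(ȳ_st) = 0.0368905
SE(ȳ_st) = √0.0368905 = 0.192069

SE(ȳ_st) ≈ 0.192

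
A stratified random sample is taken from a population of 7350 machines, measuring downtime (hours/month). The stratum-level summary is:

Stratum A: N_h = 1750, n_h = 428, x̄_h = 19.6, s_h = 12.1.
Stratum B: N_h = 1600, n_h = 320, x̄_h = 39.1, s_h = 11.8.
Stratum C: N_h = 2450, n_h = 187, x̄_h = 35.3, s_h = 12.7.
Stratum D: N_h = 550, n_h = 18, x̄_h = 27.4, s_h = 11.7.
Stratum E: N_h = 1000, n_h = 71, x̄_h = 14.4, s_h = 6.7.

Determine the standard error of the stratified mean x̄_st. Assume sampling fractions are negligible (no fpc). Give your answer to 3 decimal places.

SE(x̄_st) ≈ 0.436

V̂(x̄_st) = Σ W_h² s_h²/n_h, with W_h = N_h/N and N = 7350:
  stratum A: (1750/7350)²·12.1²/428 = 0.0193923
  stratum B: (1600/7350)²·11.8²/320 = 0.0206196
  stratum C: (2450/7350)²·12.7²/187 = 0.0958348
  stratum D: (550/7350)²·11.7²/18 = 0.0425843
  stratum E: (1000/7350)²·6.7²/71 = 0.0117035
V̂(x̄_st) = 0.190134
SE(x̄_st) = √0.190134 = 0.436044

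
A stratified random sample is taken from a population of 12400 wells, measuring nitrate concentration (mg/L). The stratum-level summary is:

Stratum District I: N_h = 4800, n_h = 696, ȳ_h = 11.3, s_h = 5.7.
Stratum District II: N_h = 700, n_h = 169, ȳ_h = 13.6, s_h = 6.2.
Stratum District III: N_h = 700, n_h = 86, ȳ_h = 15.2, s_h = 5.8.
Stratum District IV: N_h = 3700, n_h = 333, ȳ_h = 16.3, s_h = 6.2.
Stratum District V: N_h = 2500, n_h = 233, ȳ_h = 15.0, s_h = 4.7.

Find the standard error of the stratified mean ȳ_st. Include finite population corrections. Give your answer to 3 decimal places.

V̂(ȳ_st) = Σ W_h² (1 − n_h/N_h) s_h²/n_h, with W_h = N_h/N and N = 12400:
  stratum District I: (4800/12400)²·(1 − 696/4800)·5.7²/696 = 0.00598061
  stratum District II: (700/12400)²·(1 − 169/700)·6.2²/169 = 0.000549852
  stratum District III: (700/12400)²·(1 − 86/700)·5.8²/86 = 0.0010934
  stratum District IV: (3700/12400)²·(1 − 333/3700)·6.2²/333 = 0.00935278
  stratum District V: (2500/12400)²·(1 − 233/2500)·4.7²/233 = 0.00349452
V̂(ȳ_st) = 0.0204712
SE(ȳ_st) = √0.0204712 = 0.143077

SE(ȳ_st) ≈ 0.143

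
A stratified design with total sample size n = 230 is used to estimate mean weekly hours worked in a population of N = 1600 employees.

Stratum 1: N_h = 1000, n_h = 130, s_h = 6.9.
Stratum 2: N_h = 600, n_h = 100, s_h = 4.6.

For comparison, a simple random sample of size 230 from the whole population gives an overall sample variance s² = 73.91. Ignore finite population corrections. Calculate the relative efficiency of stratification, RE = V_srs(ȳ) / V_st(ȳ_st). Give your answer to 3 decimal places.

RE ≈ 1.859

V̂(ȳ_st) = Σ W_h² s_h²/n_h, with W_h = N_h/N and N = 1600:
  stratum 1: (1000/1600)²·6.9²/130 = 0.143059
  stratum 2: (600/1600)²·4.6²/100 = 0.0297562
V_st = 0.172815
V_srs = s²/n = 73.91/230 = 0.321348
Relative efficiency = V_srs / V_st = 0.321348/0.172815 = 1.8595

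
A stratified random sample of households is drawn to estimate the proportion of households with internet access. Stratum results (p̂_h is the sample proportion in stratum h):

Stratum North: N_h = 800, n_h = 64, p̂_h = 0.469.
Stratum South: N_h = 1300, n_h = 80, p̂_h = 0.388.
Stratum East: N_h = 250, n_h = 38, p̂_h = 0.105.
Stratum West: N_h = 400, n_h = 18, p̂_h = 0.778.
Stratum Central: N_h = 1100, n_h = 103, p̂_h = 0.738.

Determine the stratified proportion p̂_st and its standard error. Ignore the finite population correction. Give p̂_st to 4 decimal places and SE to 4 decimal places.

p̂_st ≈ 0.5270, SE ≈ 0.0281

N = 3850; stratum weights W_h = N_h/N.
p̂_st = Σ W_h p̂_h = (800·0.469 + 1300·0.388 + 250·0.105 + 400·0.778 + 1100·0.738)/3850 = 0.52697
V̂(p̂_st) = Σ W_h² p̂_h(1−p̂_h)/(n_h−1):
  stratum North: (800/3850)²·0.469·0.531/63 = 0.000170681
  stratum South: (1300/3850)²·0.388·0.612/79 = 0.000342706
  stratum East: (250/3850)²·0.105·0.895/37 = 1.07095e-05
  stratum West: (400/3850)²·0.778·0.222/17 = 0.000109669
  stratum Central: (1100/3850)²·0.738·0.262/102 = 0.000154747
V̂(p̂_st) = 0.000788512; SE = √V̂ = 0.0280804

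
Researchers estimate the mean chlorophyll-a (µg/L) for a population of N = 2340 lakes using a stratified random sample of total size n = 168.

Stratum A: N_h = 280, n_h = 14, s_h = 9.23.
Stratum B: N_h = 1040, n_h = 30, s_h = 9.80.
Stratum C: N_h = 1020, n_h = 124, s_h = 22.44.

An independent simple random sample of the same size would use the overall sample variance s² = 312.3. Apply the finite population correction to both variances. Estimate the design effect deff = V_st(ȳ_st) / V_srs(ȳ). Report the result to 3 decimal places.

V̂(ȳ_st) = Σ W_h² (1 − n_h/N_h) s_h²/n_h, with W_h = N_h/N and N = 2340:
  stratum A: (280/2340)²·(1 − 14/280)·9.23²/14 = 0.082772
  stratum B: (1040/2340)²·(1 − 30/1040)·9.80²/30 = 0.614121
  stratum C: (1020/2340)²·(1 − 124/1020)·22.44²/124 = 0.677798
V_st = 1.37469
V_srs = (1 − 168/2340)·312.3/168 = 1.72547
deff = V_st / V_srs = 1.37469/1.72547 = 0.7967

deff ≈ 0.797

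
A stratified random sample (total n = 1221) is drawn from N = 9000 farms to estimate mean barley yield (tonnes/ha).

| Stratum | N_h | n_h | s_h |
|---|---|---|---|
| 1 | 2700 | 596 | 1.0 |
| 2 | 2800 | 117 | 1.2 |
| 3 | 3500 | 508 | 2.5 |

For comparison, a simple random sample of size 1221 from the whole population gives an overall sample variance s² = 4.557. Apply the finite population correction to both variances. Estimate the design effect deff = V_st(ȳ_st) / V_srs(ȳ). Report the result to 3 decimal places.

deff ≈ 0.883

V̂(ȳ_st) = Σ W_h² (1 − n_h/N_h) s_h²/n_h, with W_h = N_h/N and N = 9000:
  stratum 1: (2700/9000)²·(1 − 596/2700)·1.0²/596 = 0.000117673
  stratum 2: (2800/9000)²·(1 − 117/2800)·1.2²/117 = 0.00114149
  stratum 3: (3500/9000)²·(1 − 508/3500)·2.5²/508 = 0.0015906
V_st = 0.00284976
V_srs = (1 − 1221/9000)·4.557/1221 = 0.00322585
deff = V_st / V_srs = 0.00284976/0.00322585 = 0.8834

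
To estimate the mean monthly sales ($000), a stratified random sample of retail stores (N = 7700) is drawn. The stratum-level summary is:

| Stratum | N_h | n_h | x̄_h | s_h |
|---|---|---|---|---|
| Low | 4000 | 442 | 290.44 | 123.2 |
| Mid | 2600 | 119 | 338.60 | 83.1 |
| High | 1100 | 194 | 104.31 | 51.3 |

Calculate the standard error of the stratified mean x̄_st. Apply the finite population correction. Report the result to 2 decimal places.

V̂(x̄_st) = Σ W_h² (1 − n_h/N_h) s_h²/n_h, with W_h = N_h/N and N = 7700:
  stratum Low: (4000/7700)²·(1 − 442/4000)·123.2²/442 = 8.24297
  stratum Mid: (2600/7700)²·(1 − 119/2600)·83.1²/119 = 6.31355
  stratum High: (1100/7700)²·(1 − 194/1100)·51.3²/194 = 0.22802
V̂(x̄_st) = 14.7845
SE(x̄_st) = √14.7845 = 3.84507

SE(x̄_st) ≈ 3.85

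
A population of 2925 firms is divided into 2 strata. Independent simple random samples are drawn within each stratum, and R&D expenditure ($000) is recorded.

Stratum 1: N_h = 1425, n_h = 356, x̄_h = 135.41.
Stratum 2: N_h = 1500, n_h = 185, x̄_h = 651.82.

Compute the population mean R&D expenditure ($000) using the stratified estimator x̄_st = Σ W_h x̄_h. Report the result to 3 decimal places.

x̄_st ≈ 400.236

N = Σ N_h = 2925. Stratum weights W_h = N_h/N.
x̄_st = (1425·135.41 + 1500·651.82) / 2925 = 400.23564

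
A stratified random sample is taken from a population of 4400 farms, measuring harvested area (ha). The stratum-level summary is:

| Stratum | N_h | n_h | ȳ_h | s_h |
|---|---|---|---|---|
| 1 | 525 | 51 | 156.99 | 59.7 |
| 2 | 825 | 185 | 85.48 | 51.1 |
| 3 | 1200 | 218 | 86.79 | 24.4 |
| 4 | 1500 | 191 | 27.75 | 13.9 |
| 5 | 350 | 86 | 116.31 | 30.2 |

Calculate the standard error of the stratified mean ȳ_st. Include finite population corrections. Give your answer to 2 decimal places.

V̂(ȳ_st) = Σ W_h² (1 − n_h/N_h) s_h²/n_h, with W_h = N_h/N and N = 4400:
  stratum 1: (525/4400)²·(1 − 51/525)·59.7²/51 = 0.898278
  stratum 2: (825/4400)²·(1 − 185/825)·51.1²/185 = 0.384945
  stratum 3: (1200/4400)²·(1 − 218/1200)·24.4²/218 = 0.16623
  stratum 4: (1500/4400)²·(1 − 191/1500)·13.9²/191 = 0.102594
  stratum 5: (350/4400)²·(1 − 86/350)·30.2²/86 = 0.0506153
V̂(ȳ_st) = 1.60266
SE(ȳ_st) = √1.60266 = 1.26596

SE(ȳ_st) ≈ 1.27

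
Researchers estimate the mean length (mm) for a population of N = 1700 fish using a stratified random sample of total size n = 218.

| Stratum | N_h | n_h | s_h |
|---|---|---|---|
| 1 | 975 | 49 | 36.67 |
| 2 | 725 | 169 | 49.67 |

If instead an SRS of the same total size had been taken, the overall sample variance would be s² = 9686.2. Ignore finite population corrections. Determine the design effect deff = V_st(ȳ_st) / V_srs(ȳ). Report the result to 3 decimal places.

V̂(ȳ_st) = Σ W_h² s_h²/n_h, with W_h = N_h/N and N = 1700:
  stratum 1: (975/1700)²·36.67²/49 = 9.02687
  stratum 2: (725/1700)²·49.67²/169 = 2.65509
V_st = 11.682
V_srs = s²/n = 9686.2/218 = 44.4321
deff = V_st / V_srs = 11.682/44.4321 = 0.2629

deff ≈ 0.263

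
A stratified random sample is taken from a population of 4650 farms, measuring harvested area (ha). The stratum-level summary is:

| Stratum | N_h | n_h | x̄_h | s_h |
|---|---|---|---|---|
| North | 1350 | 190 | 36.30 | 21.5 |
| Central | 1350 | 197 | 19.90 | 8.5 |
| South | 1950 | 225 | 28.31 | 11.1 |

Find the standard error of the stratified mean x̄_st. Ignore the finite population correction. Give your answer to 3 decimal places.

SE(x̄_st) ≈ 0.576

V̂(x̄_st) = Σ W_h² s_h²/n_h, with W_h = N_h/N and N = 4650:
  stratum North: (1350/4650)²·21.5²/190 = 0.205062
  stratum Central: (1350/4650)²·8.5²/197 = 0.0309124
  stratum South: (1950/4650)²·11.1²/225 = 0.0963001
V̂(x̄_st) = 0.332274
SE(x̄_st) = √0.332274 = 0.576433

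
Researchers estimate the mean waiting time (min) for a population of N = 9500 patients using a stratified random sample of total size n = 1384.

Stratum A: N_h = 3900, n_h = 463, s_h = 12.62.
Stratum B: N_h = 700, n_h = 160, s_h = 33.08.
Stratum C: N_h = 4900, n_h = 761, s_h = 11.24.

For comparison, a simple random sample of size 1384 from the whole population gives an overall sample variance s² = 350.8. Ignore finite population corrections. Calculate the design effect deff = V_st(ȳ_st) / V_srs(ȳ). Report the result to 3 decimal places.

deff ≈ 0.549

V̂(ȳ_st) = Σ W_h² s_h²/n_h, with W_h = N_h/N and N = 9500:
  stratum A: (3900/9500)²·12.62²/463 = 0.0579722
  stratum B: (700/9500)²·33.08²/160 = 0.037133
  stratum C: (4900/9500)²·11.24²/761 = 0.0441665
V_st = 0.139272
V_srs = s²/n = 350.8/1384 = 0.253468
deff = V_st / V_srs = 0.139272/0.253468 = 0.5495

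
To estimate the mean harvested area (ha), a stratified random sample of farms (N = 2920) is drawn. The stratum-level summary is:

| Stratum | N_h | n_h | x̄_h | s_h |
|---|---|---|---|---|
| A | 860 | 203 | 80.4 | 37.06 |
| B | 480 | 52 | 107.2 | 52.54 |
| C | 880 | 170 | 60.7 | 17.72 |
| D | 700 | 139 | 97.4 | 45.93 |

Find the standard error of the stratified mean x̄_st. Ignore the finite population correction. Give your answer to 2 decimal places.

V̂(x̄_st) = Σ W_h² s_h²/n_h, with W_h = N_h/N and N = 2920:
  stratum A: (860/2920)²·37.06²/203 = 0.586876
  stratum B: (480/2920)²·52.54²/52 = 1.43448
  stratum C: (880/2920)²·17.72²/170 = 0.167756
  stratum D: (700/2920)²·45.93²/139 = 0.872185
V̂(x̄_st) = 3.06129
SE(x̄_st) = √3.06129 = 1.74966

SE(x̄_st) ≈ 1.75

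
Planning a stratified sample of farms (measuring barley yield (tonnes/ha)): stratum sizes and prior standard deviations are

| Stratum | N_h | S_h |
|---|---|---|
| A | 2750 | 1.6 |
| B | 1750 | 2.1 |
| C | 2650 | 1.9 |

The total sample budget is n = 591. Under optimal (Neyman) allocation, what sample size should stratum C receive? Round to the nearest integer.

Neyman allocation: n_h = n · N_h S_h / Σ N_i S_i, with n = 591.
  stratum A: N_h·S_h = 2750·1.6 = 4400.00
  stratum B: N_h·S_h = 1750·2.1 = 3675.00
  stratum C: N_h·S_h = 2650·1.9 = 5035.00
Σ N_h S_h = 13110.00
n for stratum C = 591·5035.00/13110.00 = 226.978 → 227

227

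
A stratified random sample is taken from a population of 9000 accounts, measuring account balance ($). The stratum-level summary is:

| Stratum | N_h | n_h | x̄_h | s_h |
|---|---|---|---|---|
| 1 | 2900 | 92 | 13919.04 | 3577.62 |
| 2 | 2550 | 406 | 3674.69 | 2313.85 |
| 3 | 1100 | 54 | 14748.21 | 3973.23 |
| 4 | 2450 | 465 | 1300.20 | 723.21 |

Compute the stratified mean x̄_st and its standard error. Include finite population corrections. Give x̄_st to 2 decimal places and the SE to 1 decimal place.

x̄_st ≈ 7682.69, SE ≈ 138.2

x̄_st = Σ W_h x̄_h = (2900·13919.04 + 2550·3674.69 + 1100·14748.21 + 2450·1300.20)/9000 = 7682.68850
V̂(x̄_st) = Σ W_h² (1 − n_h/N_h) s_h²/n_h, with W_h = N_h/N and N = 9000:
  stratum 1: (2900/9000)²·(1 − 92/2900)·3577.62²/92 = 13986.6
  stratum 2: (2550/9000)²·(1 − 406/2550)·2313.85²/406 = 890.07
  stratum 3: (1100/9000)²·(1 − 54/1100)·3973.23²/54 = 4152.72
  stratum 4: (2450/9000)²·(1 − 465/2450)·723.21²/465 = 67.5332
V̂(x̄_st) = 19096.9
SE(x̄_st) = √19096.9 = 138.191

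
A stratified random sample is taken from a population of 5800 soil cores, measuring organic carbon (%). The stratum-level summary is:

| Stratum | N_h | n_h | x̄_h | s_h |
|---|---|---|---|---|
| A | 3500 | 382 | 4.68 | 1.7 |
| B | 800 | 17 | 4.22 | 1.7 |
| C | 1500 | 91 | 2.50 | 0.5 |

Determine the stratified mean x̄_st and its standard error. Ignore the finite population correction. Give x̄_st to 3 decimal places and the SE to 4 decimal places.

x̄_st ≈ 4.053, SE ≈ 0.0786

x̄_st = Σ W_h x̄_h = (3500·4.68 + 800·4.22 + 1500·2.50)/5800 = 4.05276
V̂(x̄_st) = Σ W_h² s_h²/n_h, with W_h = N_h/N and N = 5800:
  stratum A: (3500/5800)²·1.7²/382 = 0.00275496
  stratum B: (800/5800)²·1.7²/17 = 0.00323424
  stratum C: (1500/5800)²·0.5²/91 = 0.000183749
V̂(x̄_st) = 0.00617295
SE(x̄_st) = √0.00617295 = 0.0785681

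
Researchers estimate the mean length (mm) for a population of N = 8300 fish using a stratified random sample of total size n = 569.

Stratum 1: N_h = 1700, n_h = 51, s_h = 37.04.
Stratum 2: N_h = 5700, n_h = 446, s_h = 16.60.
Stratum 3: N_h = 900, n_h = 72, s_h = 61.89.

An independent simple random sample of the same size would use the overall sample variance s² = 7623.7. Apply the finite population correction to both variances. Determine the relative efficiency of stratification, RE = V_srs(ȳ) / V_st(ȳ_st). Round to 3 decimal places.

V̂(ȳ_st) = Σ W_h² (1 − n_h/N_h) s_h²/n_h, with W_h = N_h/N and N = 8300:
  stratum 1: (1700/8300)²·(1 − 51/1700)·37.04²/51 = 1.09467
  stratum 2: (5700/8300)²·(1 − 446/5700)·16.60²/446 = 0.26859
  stratum 3: (900/8300)²·(1 − 72/900)·61.89²/72 = 0.575473
V_st = 1.93874
V_srs = (1 − 569/8300)·7623.7/569 = 12.4799
Relative efficiency = V_srs / V_st = 12.4799/1.93874 = 6.4371

RE ≈ 6.437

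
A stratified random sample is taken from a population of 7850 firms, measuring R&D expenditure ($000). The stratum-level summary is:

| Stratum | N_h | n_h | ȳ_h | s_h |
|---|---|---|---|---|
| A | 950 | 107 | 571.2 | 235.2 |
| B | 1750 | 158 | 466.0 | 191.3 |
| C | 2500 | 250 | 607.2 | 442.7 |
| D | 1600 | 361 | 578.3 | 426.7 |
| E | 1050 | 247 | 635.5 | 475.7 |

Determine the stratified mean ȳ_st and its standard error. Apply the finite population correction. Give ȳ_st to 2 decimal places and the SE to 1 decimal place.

ȳ_st = Σ W_h ȳ_h = (950·571.2 + 1750·466.0 + 2500·607.2 + 1600·578.3 + 1050·635.5)/7850 = 569.26051
V̂(ȳ_st) = Σ W_h² (1 − n_h/N_h) s_h²/n_h, with W_h = N_h/N and N = 7850:
  stratum A: (950/7850)²·(1 − 107/950)·235.2²/107 = 6.71897
  stratum B: (1750/7850)²·(1 − 158/1750)·191.3²/158 = 10.4716
  stratum C: (2500/7850)²·(1 − 250/2500)·442.7²/250 = 71.5587
  stratum D: (1600/7850)²·(1 − 361/1600)·426.7²/361 = 16.2252
  stratum E: (1050/7850)²·(1 − 247/1050)·475.7²/247 = 12.5353
V̂(ȳ_st) = 117.51
SE(ȳ_st) = √117.51 = 10.8402

ȳ_st ≈ 569.26, SE ≈ 10.8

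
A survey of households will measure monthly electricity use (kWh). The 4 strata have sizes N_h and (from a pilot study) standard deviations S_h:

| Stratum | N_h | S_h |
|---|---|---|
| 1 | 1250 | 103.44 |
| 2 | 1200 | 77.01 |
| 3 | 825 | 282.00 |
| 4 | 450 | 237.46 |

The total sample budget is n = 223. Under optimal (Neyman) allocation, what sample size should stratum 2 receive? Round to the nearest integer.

Neyman allocation: n_h = n · N_h S_h / Σ N_i S_i, with n = 223.
  stratum 1: N_h·S_h = 1250·103.44 = 129300.00
  stratum 2: N_h·S_h = 1200·77.01 = 92412.00
  stratum 3: N_h·S_h = 825·282.00 = 232650.00
  stratum 4: N_h·S_h = 450·237.46 = 106857.00
Σ N_h S_h = 561219.00
n for stratum 2 = 223·92412.00/561219.00 = 36.720 → 37

37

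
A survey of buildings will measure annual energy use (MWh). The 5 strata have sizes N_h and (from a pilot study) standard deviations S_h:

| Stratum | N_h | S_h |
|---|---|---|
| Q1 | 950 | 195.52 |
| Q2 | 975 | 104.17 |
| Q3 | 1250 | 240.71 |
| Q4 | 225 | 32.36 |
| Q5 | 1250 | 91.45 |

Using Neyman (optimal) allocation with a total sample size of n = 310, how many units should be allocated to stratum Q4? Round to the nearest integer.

3

Neyman allocation: n_h = n · N_h S_h / Σ N_i S_i, with n = 310.
  stratum Q1: N_h·S_h = 950·195.52 = 185744.00
  stratum Q2: N_h·S_h = 975·104.17 = 101565.75
  stratum Q3: N_h·S_h = 1250·240.71 = 300887.50
  stratum Q4: N_h·S_h = 225·32.36 = 7281.00
  stratum Q5: N_h·S_h = 1250·91.45 = 114312.50
Σ N_h S_h = 709790.75
n for stratum Q4 = 310·7281.00/709790.75 = 3.180 → 3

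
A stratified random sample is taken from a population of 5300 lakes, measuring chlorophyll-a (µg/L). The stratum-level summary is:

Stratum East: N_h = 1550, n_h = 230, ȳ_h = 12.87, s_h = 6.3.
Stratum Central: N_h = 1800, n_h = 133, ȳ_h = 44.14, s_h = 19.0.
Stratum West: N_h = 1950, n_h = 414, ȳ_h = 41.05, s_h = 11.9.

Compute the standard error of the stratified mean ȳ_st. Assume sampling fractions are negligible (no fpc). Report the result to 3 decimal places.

V̂(ȳ_st) = Σ W_h² s_h²/n_h, with W_h = N_h/N and N = 5300:
  stratum East: (1550/5300)²·6.3²/230 = 0.0147593
  stratum Central: (1800/5300)²·19.0²/133 = 0.313075
  stratum West: (1950/5300)²·11.9²/414 = 0.0463032
V̂(ȳ_st) = 0.374138
SE(ȳ_st) = √0.374138 = 0.611668

SE(ȳ_st) ≈ 0.612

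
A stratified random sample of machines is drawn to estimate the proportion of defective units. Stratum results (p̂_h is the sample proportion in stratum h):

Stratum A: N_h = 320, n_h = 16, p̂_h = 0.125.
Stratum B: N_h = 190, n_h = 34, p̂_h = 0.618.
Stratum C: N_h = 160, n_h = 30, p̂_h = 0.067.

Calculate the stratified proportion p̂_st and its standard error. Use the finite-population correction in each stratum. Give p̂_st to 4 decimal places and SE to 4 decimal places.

N = 670; stratum weights W_h = N_h/N.
p̂_st = Σ W_h p̂_h = (320·0.125 + 190·0.618 + 160·0.067)/670 = 0.25096
V̂(p̂_st) = Σ W_h² (1 − n_h/N_h) p̂_h(1−p̂_h)/(n_h−1):
  stratum A: (320/670)²·(1 − 16/320)·0.125·0.875/15 = 0.00158016
  stratum B: (190/670)²·(1 − 34/190)·0.618·0.382/33 = 0.000472353
  stratum C: (160/670)²·(1 − 30/160)·0.067·0.933/29 = 9.98785e-05
V̂(p̂_st) = 0.00215239; SE = √V̂ = 0.0463939

p̂_st ≈ 0.2510, SE ≈ 0.0464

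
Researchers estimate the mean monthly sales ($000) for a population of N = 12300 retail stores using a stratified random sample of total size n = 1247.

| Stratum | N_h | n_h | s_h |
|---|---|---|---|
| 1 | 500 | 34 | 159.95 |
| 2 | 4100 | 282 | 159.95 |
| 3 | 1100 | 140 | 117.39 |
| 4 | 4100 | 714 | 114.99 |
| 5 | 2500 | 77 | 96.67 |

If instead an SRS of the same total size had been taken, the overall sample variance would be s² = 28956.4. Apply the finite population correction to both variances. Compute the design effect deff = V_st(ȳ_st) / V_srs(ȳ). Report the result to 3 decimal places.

deff ≈ 0.853

V̂(ȳ_st) = Σ W_h² (1 − n_h/N_h) s_h²/n_h, with W_h = N_h/N and N = 12300:
  stratum 1: (500/12300)²·(1 − 34/500)·159.95²/34 = 1.15887
  stratum 2: (4100/12300)²·(1 − 282/4100)·159.95²/282 = 9.38705
  stratum 3: (1100/12300)²·(1 − 140/1100)·117.39²/140 = 0.687049
  stratum 4: (4100/12300)²·(1 − 714/4100)·114.99²/714 = 1.69935
  stratum 5: (2500/12300)²·(1 − 77/2500)·96.67²/77 = 4.85932
V_st = 17.7916
V_srs = (1 − 1247/12300)·28956.4/1247 = 20.8667
deff = V_st / V_srs = 17.7916/20.8667 = 0.8526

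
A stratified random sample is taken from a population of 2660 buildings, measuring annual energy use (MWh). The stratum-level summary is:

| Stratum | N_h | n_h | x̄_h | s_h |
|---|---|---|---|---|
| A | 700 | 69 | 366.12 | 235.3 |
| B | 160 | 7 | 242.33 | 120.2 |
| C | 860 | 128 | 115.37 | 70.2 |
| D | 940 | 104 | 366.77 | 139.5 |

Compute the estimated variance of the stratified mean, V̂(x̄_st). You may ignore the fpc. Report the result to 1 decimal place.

V̂(x̄_st) = Σ W_h² s_h²/n_h, with W_h = N_h/N and N = 2660:
  stratum A: (700/2660)²·235.3²/69 = 55.5684
  stratum B: (160/2660)²·120.2²/7 = 7.46771
  stratum C: (860/2660)²·70.2²/128 = 4.02437
  stratum D: (940/2660)²·139.5²/104 = 23.3672
V̂(x̄_st) = 90.4277

V̂(x̄_st) ≈ 90.4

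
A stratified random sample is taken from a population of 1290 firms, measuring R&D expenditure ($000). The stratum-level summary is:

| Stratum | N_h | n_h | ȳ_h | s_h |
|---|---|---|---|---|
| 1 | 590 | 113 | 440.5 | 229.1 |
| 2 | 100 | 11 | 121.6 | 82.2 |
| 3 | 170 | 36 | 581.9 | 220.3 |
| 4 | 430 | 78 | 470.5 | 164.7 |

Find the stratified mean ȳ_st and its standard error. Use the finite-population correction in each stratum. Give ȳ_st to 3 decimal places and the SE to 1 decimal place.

ȳ_st ≈ 444.413, SE ≈ 11.5

ȳ_st = Σ W_h ȳ_h = (590·440.5 + 100·121.6 + 170·581.9 + 430·470.5)/1290 = 444.41318
V̂(ȳ_st) = Σ W_h² (1 − n_h/N_h) s_h²/n_h, with W_h = N_h/N and N = 1290:
  stratum 1: (590/1290)²·(1 − 113/590)·229.1²/113 = 78.553
  stratum 2: (100/1290)²·(1 − 11/100)·82.2²/11 = 3.2852
  stratum 3: (170/1290)²·(1 − 36/170)·220.3²/36 = 18.4544
  stratum 4: (430/1290)²·(1 − 78/430)·164.7²/78 = 31.6318
V̂(ȳ_st) = 131.924
SE(ȳ_st) = √131.924 = 11.4858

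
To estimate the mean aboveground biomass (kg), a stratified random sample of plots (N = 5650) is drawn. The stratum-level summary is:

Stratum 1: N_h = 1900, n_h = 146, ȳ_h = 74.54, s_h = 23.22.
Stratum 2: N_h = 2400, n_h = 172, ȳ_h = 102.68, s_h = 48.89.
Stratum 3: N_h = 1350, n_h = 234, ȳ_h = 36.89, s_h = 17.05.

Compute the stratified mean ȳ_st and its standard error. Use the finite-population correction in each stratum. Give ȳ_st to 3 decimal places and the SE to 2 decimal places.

ȳ_st ≈ 77.497, SE ≈ 1.66

ȳ_st = Σ W_h ȳ_h = (1900·74.54 + 2400·102.68 + 1350·36.89)/5650 = 77.49726
V̂(ȳ_st) = Σ W_h² (1 − n_h/N_h) s_h²/n_h, with W_h = N_h/N and N = 5650:
  stratum 1: (1900/5650)²·(1 − 146/1900)·23.22²/146 = 0.38553
  stratum 2: (2400/5650)²·(1 − 172/2400)·48.89²/172 = 2.32778
  stratum 3: (1350/5650)²·(1 − 234/1350)·17.05²/234 = 0.0586319
V̂(ȳ_st) = 2.77194
SE(ȳ_st) = √2.77194 = 1.66491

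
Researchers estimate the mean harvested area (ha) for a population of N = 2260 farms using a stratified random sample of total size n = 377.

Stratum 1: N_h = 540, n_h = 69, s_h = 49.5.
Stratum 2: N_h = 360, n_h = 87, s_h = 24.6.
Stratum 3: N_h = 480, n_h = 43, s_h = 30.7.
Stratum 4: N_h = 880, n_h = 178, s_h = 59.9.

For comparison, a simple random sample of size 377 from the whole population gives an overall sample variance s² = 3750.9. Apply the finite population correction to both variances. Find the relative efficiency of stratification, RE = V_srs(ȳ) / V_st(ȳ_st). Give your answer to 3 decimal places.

RE ≈ 1.582

V̂(ȳ_st) = Σ W_h² (1 − n_h/N_h) s_h²/n_h, with W_h = N_h/N and N = 2260:
  stratum 1: (540/2260)²·(1 − 69/540)·49.5²/69 = 1.76831
  stratum 2: (360/2260)²·(1 − 87/360)·24.6²/87 = 0.133844
  stratum 3: (480/2260)²·(1 − 43/480)·30.7²/43 = 0.900148
  stratum 4: (880/2260)²·(1 − 178/880)·59.9²/178 = 2.43802
V_st = 5.24032
V_srs = (1 − 377/2260)·3750.9/377 = 8.28965
Relative efficiency = V_srs / V_st = 8.28965/5.24032 = 1.5819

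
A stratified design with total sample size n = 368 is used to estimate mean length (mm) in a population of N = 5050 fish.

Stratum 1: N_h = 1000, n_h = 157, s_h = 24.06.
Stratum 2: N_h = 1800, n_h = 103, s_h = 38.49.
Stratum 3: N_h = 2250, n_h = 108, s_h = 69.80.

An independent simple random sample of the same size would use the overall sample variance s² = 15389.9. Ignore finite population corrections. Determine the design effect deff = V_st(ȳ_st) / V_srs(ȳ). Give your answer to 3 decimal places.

deff ≈ 0.261

V̂(ȳ_st) = Σ W_h² s_h²/n_h, with W_h = N_h/N and N = 5050:
  stratum 1: (1000/5050)²·24.06²/157 = 0.14458
  stratum 2: (1800/5050)²·38.49²/103 = 1.82735
  stratum 3: (2250/5050)²·69.80²/108 = 8.95508
V_st = 10.927
V_srs = s²/n = 15389.9/368 = 41.8204
deff = V_st / V_srs = 10.927/41.8204 = 0.2613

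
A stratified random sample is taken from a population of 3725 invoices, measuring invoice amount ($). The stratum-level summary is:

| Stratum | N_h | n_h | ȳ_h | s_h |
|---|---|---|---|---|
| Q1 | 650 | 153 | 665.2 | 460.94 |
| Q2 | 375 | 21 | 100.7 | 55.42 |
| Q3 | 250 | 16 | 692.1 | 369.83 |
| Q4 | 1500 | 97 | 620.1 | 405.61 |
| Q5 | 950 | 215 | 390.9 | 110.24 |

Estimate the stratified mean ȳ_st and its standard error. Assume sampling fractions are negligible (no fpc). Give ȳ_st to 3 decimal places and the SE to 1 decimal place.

ȳ_st ≈ 522.060, SE ≈ 19.0

ȳ_st = Σ W_h ȳ_h = (650·665.2 + 375·100.7 + 250·692.1 + 1500·620.1 + 950·390.9)/3725 = 522.05973
V̂(ȳ_st) = Σ W_h² s_h²/n_h, with W_h = N_h/N and N = 3725:
  stratum Q1: (650/3725)²·460.94²/153 = 42.2836
  stratum Q2: (375/3725)²·55.42²/21 = 1.48226
  stratum Q3: (250/3725)²·369.83²/16 = 38.5045
  stratum Q4: (1500/3725)²·405.61²/97 = 275.027
  stratum Q5: (950/3725)²·110.24²/215 = 3.6765
V̂(ȳ_st) = 360.974
SE(ȳ_st) = √360.974 = 18.9993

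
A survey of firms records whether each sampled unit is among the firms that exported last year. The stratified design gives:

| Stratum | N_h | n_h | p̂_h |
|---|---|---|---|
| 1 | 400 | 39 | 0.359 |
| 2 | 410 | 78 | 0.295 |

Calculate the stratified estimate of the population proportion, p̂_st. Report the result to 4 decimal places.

N = 810; stratum weights W_h = N_h/N.
p̂_st = Σ W_h p̂_h = (400·0.359 + 410·0.295)/810 = 0.32660

p̂_st ≈ 0.3266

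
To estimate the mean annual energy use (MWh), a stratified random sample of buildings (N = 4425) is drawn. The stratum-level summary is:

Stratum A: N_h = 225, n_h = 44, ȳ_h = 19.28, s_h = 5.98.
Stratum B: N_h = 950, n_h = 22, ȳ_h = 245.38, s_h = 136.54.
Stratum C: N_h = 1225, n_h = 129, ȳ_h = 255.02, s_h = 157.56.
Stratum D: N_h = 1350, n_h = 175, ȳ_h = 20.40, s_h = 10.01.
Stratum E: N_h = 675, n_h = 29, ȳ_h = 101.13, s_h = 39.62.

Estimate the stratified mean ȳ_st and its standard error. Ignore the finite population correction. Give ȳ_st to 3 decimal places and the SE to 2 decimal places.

ȳ_st = Σ W_h ȳ_h = (225·19.28 + 950·245.38 + 1225·255.02 + 1350·20.40 + 675·101.13)/4425 = 145.90989
V̂(ȳ_st) = Σ W_h² s_h²/n_h, with W_h = N_h/N and N = 4425:
  stratum A: (225/4425)²·5.98²/44 = 0.0021013
  stratum B: (950/4425)²·136.54²/22 = 39.0587
  stratum C: (1225/4425)²·157.56²/129 = 14.7485
  stratum D: (1350/4425)²·10.01²/175 = 0.0532931
  stratum E: (675/4425)²·39.62²/29 = 1.25954
V̂(ȳ_st) = 55.1221
SE(ȳ_st) = √55.1221 = 7.42443

ȳ_st ≈ 145.910, SE ≈ 7.42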